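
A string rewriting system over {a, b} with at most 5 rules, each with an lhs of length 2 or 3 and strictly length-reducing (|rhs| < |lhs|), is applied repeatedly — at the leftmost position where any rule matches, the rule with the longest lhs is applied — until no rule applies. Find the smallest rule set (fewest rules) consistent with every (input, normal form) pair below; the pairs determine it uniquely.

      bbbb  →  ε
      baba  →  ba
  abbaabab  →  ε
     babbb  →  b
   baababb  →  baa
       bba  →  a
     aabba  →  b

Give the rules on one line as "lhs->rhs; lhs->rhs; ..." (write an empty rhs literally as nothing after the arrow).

  | bbbb => bb => ε
  | baba => ba
  | abbaabab => aaabab => bbab => ab => ε
  | babbb => bab => b

aaa->b; ab->; abb->a; bb->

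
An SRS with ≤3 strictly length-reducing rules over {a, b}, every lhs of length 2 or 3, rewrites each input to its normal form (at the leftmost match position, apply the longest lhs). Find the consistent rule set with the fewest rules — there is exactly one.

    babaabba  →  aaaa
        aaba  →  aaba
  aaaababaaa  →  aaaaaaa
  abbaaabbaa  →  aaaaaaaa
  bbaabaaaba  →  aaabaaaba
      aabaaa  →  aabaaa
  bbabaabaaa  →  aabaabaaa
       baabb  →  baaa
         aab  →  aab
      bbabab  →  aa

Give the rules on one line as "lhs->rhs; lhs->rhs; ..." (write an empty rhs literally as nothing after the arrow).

  | babaabba => aabba => aaaa
  | aaba
  | aaaababaaa => aaaaaaa
  | abbaaabbaa => aaaaabbaa => aaaaaaaa

bab->; bb->a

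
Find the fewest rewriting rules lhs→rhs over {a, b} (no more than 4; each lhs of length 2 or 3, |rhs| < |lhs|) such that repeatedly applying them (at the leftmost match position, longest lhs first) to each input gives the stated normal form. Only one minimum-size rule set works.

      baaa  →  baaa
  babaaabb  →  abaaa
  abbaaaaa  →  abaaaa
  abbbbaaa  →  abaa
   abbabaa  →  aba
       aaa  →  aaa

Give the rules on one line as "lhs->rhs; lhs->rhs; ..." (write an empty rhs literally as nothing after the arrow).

bab->ab; bb->; bba->b

  | baaa
  | babaaabb => abaaabb => abaaa
  | abbaaaaa => abaaaa
  | abbbbaaa => abbaaa => abaa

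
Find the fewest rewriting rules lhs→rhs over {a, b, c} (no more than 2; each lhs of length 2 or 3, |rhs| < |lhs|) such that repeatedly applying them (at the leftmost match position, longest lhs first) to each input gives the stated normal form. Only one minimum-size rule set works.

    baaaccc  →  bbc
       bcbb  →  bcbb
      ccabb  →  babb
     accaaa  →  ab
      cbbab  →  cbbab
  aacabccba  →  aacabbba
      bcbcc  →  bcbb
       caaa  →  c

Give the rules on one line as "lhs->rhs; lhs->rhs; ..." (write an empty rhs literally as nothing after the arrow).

aaa->; cc->b

  | baaaccc => bccc => bbc
  | bcbb
  | ccabb => babb
  | accaaa => abaaa => ab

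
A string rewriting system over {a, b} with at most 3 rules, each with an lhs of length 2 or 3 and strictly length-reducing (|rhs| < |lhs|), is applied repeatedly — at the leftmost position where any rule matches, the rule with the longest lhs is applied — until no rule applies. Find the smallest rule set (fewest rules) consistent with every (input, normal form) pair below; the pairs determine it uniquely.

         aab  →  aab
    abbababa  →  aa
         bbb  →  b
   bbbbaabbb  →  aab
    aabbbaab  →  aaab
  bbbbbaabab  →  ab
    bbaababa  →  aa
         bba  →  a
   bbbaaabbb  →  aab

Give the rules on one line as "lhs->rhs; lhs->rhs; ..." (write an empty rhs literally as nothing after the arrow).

ba->; bb->

  | aab
  | abbababa => aababa => aaba => aa
  | bbb => b
  | bbbbaabbb => bbaabbb => aabbb => aab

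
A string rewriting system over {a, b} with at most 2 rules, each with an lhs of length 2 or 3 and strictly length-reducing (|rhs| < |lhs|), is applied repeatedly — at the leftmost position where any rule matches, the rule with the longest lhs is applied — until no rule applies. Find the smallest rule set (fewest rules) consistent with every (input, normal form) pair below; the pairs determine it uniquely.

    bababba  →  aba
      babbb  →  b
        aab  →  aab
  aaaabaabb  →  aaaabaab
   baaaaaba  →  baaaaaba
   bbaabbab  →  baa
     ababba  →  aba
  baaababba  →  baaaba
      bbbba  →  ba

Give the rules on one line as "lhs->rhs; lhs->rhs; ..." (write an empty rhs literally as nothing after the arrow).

bab->; bb->b

  | bababba => abba => aba
  | babbb => bb => b
  | aab
  | aaaabaabb => aaaabaab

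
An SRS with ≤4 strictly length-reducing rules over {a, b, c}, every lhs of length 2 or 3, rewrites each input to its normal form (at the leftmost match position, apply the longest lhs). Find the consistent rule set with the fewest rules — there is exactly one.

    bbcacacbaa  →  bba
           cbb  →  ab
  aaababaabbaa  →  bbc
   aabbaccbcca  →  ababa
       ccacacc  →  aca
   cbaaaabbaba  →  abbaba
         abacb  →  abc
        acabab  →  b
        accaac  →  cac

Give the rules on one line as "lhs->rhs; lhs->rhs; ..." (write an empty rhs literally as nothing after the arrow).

aa->c; cab->aa; cb->a; cc->

  | bbcacacbaa => bbcacaaaa => bbcaccaa => bbcaaa => bbcca => bba
  | cbb => ab
  | aaababaabbaa => cababaabbaa => aaabaabbaa => cabaabbaa => aaaabbaa => caabbaa => ccbbaa => bbaa => bbc
  | aabbaccbcca => cbbaccbcca => abaccbcca => ababcca => ababa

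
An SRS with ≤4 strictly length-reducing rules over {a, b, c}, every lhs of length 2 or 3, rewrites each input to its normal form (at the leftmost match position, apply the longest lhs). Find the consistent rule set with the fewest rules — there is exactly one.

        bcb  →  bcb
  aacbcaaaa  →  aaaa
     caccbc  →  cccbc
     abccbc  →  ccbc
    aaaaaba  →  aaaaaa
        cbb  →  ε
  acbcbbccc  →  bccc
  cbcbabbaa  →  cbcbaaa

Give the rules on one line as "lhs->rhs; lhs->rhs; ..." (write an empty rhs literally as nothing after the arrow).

ab->a; ac->; acc->cc; cbb->

  | bcb
  | aacbcaaaa => abcaaaa => acaaaa => aaaa
  | caccbc => cccbc
  | abccbc => accbc => ccbc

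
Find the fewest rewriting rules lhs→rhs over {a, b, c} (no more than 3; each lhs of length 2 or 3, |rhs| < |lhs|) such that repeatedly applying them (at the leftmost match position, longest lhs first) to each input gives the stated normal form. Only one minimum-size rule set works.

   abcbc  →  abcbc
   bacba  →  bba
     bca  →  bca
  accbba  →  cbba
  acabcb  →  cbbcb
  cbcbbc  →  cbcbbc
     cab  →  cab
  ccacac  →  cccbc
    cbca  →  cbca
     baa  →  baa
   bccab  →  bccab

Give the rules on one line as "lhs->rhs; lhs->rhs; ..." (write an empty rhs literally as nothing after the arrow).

ac->; aca->cb

  | abcbc
  | bacba => bba
  | bca
  | accbba => cbba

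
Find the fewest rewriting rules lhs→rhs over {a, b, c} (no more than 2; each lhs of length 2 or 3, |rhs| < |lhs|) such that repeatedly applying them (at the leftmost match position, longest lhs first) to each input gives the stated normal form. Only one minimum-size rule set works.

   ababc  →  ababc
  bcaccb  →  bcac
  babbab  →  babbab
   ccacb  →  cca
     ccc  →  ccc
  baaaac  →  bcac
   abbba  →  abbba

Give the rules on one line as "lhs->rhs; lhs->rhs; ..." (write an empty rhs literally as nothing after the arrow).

aaa->c; cb->

  | ababc
  | bcaccb => bcac
  | babbab
  | ccacb => cca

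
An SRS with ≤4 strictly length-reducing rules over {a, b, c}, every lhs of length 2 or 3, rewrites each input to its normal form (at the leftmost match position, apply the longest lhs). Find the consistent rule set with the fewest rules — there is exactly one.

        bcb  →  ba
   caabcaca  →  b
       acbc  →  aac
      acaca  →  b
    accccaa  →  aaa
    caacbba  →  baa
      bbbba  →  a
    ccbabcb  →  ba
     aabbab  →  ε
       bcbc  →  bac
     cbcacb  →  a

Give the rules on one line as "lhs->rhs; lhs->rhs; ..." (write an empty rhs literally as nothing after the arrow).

  | bcb => ba
  | caabcaca => babcaca => bcaca => bbca => ca => b
  | acbc => aac
  | acaca => abca => ca => b

ab->; bb->; ca->b; cb->a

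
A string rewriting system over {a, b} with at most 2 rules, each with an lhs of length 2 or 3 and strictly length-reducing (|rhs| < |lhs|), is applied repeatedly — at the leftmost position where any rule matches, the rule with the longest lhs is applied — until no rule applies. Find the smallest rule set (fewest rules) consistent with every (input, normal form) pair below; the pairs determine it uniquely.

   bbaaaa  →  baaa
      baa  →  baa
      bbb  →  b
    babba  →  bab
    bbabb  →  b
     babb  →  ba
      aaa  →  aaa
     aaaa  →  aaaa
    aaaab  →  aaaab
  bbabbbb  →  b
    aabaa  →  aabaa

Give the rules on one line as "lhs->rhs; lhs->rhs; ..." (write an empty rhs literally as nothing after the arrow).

bb->; bba->b

  | bbaaaa => baaa
  | baa
  | bbb => b
  | babba => bab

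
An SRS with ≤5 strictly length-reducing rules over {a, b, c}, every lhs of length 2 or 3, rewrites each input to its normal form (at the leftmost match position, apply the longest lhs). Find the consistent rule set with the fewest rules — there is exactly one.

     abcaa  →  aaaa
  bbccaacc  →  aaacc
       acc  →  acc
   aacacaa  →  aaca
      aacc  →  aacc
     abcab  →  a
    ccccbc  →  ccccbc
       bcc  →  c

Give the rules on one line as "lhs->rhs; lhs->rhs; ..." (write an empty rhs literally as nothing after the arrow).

  | abcaa => aaaa
  | bbccaacc => bcaacc => aaacc
  | acc
  | aacacaa => aaca

aab->; bca->aa; bcc->c; caa->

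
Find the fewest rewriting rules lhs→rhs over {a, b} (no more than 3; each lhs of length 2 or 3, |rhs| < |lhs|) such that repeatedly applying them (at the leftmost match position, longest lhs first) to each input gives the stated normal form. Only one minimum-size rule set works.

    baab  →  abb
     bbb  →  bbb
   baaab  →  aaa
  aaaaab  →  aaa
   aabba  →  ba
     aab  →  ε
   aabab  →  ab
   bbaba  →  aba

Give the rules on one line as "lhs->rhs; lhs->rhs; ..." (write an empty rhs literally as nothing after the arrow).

aab->; baa->ab; bab->aa

  | baab => abb
  | bbb
  | baaab => abab => aaa
  | aaaaab => aaa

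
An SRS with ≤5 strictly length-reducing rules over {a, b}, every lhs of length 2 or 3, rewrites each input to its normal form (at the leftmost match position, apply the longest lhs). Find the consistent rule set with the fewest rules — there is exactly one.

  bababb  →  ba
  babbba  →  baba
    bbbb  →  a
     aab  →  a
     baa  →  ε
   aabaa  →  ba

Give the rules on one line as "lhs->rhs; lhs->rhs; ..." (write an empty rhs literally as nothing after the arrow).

  | bababb => babaa => ba
  | babbba => baba
  | bbbb => bb => a
  | aab => bb => a

aa->b; baa->; bb->a; bbb->b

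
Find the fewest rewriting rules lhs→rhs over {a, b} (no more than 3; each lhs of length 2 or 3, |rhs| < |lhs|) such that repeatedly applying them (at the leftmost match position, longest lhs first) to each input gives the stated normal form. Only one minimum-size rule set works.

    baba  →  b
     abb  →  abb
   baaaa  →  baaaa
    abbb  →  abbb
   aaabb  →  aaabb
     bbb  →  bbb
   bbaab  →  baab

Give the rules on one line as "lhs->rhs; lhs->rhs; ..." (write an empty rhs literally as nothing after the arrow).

aba->; bba->ba

  | baba => b
  | abb
  | baaaa
  | abbb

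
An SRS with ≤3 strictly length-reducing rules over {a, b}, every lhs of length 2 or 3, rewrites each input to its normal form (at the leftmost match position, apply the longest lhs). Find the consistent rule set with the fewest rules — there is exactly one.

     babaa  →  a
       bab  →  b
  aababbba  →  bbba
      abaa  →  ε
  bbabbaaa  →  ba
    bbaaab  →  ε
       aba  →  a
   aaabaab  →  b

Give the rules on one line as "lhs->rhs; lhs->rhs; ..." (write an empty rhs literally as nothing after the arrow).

  | babaa => baa => a
  | bab => b
  | aababbba => babbba => bbba
  | abaa => aa => ε

aa->; ab->; baa->a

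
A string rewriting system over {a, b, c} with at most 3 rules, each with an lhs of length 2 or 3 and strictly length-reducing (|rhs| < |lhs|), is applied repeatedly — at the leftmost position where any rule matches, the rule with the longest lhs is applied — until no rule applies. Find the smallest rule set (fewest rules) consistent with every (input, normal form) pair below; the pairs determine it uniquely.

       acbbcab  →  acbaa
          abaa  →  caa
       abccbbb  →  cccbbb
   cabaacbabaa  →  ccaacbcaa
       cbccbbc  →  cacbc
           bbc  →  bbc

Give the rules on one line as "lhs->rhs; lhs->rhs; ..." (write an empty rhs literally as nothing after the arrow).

  | acbbcab => acbbcc => acbaa
  | abaa => caa
  | abccbbb => cccbbb
  | cabaacbabaa => ccaacbabaa => ccaacbcaa

ab->c; bcc->aa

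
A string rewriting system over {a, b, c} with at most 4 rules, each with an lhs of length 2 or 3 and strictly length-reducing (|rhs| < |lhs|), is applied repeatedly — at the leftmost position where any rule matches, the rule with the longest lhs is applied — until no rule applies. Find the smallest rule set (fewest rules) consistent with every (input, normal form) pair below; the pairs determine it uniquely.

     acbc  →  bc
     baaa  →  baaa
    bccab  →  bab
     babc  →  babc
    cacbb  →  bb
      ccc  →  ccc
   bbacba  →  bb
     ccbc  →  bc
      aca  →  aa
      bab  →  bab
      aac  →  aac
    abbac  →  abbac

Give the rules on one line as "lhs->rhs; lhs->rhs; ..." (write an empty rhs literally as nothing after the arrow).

  | acbc => cbc => bc
  | baaa
  | bccab => bcab => bab
  | babc

acb->cb; ca->a; cb->b; cba->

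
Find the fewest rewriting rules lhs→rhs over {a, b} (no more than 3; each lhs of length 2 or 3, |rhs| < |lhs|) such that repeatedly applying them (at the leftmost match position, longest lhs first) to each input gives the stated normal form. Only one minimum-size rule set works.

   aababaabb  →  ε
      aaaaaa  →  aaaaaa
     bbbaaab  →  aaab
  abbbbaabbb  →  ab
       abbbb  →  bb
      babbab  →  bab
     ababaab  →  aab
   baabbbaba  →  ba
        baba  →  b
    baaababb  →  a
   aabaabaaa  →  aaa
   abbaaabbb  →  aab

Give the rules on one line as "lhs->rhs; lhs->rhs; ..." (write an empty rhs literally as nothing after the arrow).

  | aababaabb => abaabb => abb => ε
  | aaaaaa
  | bbbaaab => bbaaab => baaab => aaab
  | abbbbaabbb => bbaabbb => baabbb => aabbb => ab

aba->; abb->; baa->aa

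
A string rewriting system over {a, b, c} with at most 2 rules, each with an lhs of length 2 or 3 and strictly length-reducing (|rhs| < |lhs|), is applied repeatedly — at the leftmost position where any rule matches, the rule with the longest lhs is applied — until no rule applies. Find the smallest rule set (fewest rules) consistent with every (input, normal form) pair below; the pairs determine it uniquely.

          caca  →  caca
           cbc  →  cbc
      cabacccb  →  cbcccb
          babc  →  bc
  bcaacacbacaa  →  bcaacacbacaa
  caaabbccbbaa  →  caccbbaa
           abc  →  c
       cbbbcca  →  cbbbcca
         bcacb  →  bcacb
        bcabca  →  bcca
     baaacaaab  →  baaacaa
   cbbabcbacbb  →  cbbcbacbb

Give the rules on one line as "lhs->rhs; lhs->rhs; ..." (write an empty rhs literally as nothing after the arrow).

  | caca
  | cbc
  | cabacccb => cbcccb
  | babc => bc

ab->; aba->b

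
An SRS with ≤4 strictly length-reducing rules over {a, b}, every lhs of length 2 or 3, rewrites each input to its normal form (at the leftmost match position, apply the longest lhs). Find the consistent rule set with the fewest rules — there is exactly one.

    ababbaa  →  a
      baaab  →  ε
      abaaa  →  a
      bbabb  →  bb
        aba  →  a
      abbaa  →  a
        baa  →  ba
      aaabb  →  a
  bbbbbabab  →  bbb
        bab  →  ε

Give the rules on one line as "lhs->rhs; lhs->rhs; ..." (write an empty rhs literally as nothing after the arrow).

  | ababbaa => aabbaa => abbaa => abaa => aaa => aa => a
  | baaab => baab => bab => ε
  | abaaa => aaaa => aaa => aa => a
  | bbabb => bb

aa->a; ab->a; bab->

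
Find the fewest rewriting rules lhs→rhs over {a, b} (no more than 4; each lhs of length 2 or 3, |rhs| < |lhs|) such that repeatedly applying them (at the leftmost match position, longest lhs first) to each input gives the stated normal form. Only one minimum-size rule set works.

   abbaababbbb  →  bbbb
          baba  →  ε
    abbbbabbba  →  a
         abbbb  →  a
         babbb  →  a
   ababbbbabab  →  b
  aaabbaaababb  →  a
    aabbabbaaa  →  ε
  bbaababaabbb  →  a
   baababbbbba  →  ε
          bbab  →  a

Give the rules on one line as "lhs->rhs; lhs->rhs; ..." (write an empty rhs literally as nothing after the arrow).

  | abbaababbbb => abaababbbb => aaababbbb => ababbbb => aabbbb => bbbb
  | baba => aba => aa => ε
  | abbbbabbba => abbbabbba => abbabbba => ababbba => aabbba => bbba => bba => ba => a
  | abbbb => abbb => abb => ab => a

aa->; ab->a; ba->a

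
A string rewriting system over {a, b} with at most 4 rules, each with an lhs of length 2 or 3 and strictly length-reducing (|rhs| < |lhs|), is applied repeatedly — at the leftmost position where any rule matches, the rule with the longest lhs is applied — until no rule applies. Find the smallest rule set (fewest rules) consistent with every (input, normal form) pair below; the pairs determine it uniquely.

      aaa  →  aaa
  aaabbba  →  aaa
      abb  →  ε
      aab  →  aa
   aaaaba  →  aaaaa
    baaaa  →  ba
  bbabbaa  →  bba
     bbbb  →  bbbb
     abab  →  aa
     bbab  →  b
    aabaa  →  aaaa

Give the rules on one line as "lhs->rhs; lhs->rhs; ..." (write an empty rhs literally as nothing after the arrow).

  | aaa
  | aaabbba => aaba => aaa
  | abb => ε
  | aab => aa

ab->a; abb->; baa->ba; bab->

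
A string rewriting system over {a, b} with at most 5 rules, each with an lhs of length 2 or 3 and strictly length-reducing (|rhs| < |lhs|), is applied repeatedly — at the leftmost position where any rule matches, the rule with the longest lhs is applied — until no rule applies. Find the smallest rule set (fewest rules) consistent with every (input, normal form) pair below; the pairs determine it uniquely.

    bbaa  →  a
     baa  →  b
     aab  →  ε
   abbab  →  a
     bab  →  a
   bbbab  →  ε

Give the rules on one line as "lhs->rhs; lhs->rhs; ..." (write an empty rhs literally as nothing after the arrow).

aa->a; ab->; ba->b; bb->a

  | bbaa => aaa => aa => a
  | baa => ba => b
  | aab => ab => ε
  | abbab => bab => bb => a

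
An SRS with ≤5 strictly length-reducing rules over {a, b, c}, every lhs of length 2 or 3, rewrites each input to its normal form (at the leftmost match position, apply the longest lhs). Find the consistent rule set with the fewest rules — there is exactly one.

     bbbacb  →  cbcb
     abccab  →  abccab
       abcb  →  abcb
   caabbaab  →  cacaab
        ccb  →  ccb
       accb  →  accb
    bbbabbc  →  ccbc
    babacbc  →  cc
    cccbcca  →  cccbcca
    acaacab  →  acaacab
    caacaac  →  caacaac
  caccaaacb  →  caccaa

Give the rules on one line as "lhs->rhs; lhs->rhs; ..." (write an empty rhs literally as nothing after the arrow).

abb->c; acb->; ba->b; bb->c

  | bbbacb => cbacb => cbcb
  | abccab
  | abcb
  | caabbaab => cacaab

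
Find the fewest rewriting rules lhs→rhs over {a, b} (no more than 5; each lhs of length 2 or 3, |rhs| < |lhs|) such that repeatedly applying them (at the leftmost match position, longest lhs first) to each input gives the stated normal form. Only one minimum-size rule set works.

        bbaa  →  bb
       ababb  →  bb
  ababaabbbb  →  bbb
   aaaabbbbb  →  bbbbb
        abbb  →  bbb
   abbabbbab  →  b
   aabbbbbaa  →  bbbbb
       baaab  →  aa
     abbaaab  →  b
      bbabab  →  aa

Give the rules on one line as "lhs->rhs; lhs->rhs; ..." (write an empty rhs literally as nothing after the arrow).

  | bbaa => bba => bb
  | ababb => bb
  | ababaabbbb => baabbbb => babbbb => aabbb => abbb => bbb
  | aaaabbbbb => aaabbbbb => aabbbbb => abbbbb => bbbbb

ab->b; aba->; ba->b; bab->aa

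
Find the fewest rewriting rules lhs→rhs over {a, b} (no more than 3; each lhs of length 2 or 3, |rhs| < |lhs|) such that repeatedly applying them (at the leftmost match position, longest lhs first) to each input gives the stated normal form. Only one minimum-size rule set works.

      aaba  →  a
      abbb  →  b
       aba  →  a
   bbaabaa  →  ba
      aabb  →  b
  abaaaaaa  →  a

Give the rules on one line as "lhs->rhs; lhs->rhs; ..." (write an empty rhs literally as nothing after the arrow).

aa->a; ab->; bb->b

  | aaba => aba => a
  | abbb => bb => b
  | aba => a
  | bbaabaa => baabaa => babaa => baa => ba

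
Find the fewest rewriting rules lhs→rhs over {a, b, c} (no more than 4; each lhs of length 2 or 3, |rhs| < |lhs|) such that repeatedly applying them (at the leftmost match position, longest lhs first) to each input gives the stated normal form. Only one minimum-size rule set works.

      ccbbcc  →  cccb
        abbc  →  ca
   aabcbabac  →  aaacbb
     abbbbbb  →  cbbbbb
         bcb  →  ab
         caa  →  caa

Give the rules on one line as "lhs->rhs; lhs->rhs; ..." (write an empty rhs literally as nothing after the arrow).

  | ccbbcc => ccbac => cccb
  | abbc => cbc => ca
  | aabcbabac => aaababac => aaabacb => aaacbb
  | abbbbbb => cbbbbb

abb->cb; bac->cb; bc->a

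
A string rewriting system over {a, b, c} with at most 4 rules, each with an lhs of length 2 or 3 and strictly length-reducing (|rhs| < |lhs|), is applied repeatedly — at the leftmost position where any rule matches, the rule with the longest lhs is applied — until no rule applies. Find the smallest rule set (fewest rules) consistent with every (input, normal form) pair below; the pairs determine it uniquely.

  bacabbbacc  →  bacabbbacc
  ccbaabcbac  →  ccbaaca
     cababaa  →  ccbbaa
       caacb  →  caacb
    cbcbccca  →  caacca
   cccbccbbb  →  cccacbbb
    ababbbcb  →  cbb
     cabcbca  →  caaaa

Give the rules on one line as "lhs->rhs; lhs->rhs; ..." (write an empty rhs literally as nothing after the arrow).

  | bacabbbacc
  | ccbaabcbac => ccbaaabac => ccbaacbc => ccbaaca
  | cababaa => ccbbaa
  | caacb

aba->cb; bab->; bc->a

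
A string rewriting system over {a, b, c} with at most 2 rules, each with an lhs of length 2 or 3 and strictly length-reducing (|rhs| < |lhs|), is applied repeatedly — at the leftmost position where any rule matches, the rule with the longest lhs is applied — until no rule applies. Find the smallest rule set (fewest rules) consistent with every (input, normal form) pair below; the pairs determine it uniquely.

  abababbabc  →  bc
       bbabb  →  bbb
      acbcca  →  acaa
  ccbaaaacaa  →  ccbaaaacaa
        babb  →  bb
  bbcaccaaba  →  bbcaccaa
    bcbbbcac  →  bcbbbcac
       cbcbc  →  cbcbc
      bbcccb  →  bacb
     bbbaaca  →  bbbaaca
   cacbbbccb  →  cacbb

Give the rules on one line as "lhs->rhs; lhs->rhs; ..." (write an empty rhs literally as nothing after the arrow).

ab->; bcc->a

  | abababbabc => ababbabc => abbabc => babc => bc
  | bbabb => bbb
  | acbcca => acaa
  | ccbaaaacaa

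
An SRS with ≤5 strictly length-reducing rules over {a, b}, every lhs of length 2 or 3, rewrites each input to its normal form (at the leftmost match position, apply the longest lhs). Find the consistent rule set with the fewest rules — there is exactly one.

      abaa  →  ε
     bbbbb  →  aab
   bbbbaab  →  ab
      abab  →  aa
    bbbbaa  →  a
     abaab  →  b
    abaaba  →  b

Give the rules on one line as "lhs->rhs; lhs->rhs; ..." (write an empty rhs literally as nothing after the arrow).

  | abaa => aaa => ε
  | bbbbb => abbb => aab
  | bbbbaab => abbaab => aaaab => ab
  | abab => abb => aa

aaa->; ba->b; baa->aa; bb->a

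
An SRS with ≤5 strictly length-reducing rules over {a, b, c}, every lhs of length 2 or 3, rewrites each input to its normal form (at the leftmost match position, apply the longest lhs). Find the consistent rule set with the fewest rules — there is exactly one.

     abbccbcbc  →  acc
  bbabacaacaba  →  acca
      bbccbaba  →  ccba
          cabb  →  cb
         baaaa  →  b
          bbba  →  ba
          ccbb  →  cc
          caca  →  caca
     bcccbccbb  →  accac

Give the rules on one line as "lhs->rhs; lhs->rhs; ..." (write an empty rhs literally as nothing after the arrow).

aa->; ab->; bb->; bc->a

  | abbccbcbc => bccbcbc => acbcbc => acabc => acc
  | bbabacaacaba => abacaacaba => acaacaba => accaba => acca
  | bbccbaba => ccbaba => ccba
  | cabb => cb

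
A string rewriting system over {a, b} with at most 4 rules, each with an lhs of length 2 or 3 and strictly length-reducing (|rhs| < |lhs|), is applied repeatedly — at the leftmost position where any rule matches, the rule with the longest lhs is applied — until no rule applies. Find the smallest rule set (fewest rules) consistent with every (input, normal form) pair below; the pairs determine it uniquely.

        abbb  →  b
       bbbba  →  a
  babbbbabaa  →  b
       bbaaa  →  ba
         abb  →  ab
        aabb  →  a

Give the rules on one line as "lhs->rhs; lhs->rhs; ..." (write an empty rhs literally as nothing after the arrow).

  | abbb => aa => b
  | bbbba => aba => a
  | babbbbabaa => baababaa => bbbabaa => aabaa => bbaa => baa => bb => b
  | bbaaa => baaa => bba => ba

aa->b; aba->a; bb->b; bbb->a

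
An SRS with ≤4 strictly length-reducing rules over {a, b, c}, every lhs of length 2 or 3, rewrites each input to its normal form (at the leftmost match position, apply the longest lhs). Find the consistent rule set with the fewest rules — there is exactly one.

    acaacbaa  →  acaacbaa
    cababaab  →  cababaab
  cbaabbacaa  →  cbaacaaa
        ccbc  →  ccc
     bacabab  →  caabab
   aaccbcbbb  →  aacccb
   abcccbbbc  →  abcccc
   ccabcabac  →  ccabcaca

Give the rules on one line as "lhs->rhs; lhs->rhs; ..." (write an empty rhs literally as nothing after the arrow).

  | acaacbaa
  | cababaab
  | cbaabbacaa => cbaabacaa => cbaacaaa
  | ccbc => ccc

bac->ca; bb->b; cbc->cc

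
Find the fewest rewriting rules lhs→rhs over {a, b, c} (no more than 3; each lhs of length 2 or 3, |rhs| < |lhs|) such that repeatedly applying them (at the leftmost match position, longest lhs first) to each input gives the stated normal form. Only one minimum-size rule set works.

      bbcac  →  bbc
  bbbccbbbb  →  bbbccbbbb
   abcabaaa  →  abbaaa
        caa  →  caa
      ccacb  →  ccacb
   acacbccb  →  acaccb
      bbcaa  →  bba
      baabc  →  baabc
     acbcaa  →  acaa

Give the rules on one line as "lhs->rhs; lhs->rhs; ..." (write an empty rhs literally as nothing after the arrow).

  | bbcac => bbc
  | bbbccbbbb
  | abcabaaa => abbaaa
  | caa

bca->b; cbc->c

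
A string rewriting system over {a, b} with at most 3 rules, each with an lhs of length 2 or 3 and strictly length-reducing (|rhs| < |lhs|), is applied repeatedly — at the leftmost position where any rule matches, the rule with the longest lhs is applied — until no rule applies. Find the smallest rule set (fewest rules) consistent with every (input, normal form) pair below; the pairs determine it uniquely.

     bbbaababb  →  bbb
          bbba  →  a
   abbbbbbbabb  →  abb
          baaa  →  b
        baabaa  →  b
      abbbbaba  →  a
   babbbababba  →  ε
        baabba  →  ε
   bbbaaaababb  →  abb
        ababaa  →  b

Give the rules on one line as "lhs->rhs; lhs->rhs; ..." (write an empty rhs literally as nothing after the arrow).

  | bbbaababb => baaababb => aababb => bbabb => aabb => bbb
  | bbba => baa => a
  | abbbbbbbabb => abbbbbaabb => abbbaaabb => abaaaabb => aaaabb => baabb => abb
  | baaa => aa => b

aa->b; ba->; bba->aa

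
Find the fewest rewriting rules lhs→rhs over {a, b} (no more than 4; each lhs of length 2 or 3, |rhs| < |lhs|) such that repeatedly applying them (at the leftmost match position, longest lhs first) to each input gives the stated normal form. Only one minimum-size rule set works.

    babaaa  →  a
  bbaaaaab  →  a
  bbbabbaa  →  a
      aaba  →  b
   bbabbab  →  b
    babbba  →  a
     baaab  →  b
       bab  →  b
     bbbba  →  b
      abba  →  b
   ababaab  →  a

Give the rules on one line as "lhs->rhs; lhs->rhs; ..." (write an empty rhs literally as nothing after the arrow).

aa->b; ab->b; ba->a; bb->a

  | babaaa => abaaa => baaa => aaa => ba => a
  | bbaaaaab => aaaaaab => baaaab => aaaab => baab => aab => bb => a
  | bbbabbaa => ababbaa => babbaa => abbaa => bbaa => aaa => ba => a
  | aaba => bba => aa => b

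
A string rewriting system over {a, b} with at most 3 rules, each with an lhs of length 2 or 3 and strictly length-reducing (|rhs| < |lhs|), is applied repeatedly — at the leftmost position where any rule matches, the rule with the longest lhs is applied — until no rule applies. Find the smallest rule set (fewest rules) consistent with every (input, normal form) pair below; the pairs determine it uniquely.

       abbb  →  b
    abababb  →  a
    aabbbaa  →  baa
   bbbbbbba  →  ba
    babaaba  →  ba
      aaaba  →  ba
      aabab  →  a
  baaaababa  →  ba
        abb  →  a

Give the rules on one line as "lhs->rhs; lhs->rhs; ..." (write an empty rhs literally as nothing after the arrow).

ab->b; bb->a

  | abbb => bbb => ab => b
  | abababb => bababb => bbabb => aabb => abb => bb => a
  | aabbbaa => abbbaa => bbbaa => abaa => baa
  | bbbbbbba => abbbbba => bbbbba => abbba => bbba => aba => ba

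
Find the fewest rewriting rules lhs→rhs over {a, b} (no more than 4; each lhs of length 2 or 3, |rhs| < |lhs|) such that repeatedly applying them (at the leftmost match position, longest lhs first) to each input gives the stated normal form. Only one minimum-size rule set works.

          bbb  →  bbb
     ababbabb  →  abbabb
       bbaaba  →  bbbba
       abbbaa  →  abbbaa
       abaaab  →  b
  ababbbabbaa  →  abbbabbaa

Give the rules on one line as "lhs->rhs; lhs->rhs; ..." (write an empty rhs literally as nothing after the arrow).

aaa->; aab->bb; aba->a

  | bbb
  | ababbabb => abbabb
  | bbaaba => bbbba
  | abbbaa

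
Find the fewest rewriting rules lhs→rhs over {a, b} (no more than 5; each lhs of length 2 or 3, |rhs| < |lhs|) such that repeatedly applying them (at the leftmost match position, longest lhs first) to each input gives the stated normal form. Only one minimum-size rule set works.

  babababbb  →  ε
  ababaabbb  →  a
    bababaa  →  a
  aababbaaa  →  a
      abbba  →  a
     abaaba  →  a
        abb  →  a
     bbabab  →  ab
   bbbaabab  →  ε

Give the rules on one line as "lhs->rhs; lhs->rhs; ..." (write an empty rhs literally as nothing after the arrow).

aa->a; aab->; ba->b; bb->a

  | babababbb => bbababbb => aababbb => abbb => aab => ε
  | ababaabbb => abbaabbb => aaaabbb => aaabbb => aabbb => bb => a
  | bababaa => bbabaa => aabaa => aa => a
  | aababbaaa => abbaaa => aaaaa => aaaa => aaa => aa => a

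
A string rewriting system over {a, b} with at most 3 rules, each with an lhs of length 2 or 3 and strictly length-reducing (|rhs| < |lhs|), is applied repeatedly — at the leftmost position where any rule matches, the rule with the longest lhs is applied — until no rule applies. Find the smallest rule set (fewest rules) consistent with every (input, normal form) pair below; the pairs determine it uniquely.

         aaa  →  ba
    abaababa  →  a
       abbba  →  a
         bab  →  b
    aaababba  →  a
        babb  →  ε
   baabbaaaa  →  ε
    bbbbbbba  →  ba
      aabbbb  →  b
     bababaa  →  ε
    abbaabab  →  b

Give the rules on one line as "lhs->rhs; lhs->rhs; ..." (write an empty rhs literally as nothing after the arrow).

  | aaa => ba
  | abaababa => aababa => bbaba => aba => a
  | abbba => bba => a
  | bab => b

aa->b; ab->; bb->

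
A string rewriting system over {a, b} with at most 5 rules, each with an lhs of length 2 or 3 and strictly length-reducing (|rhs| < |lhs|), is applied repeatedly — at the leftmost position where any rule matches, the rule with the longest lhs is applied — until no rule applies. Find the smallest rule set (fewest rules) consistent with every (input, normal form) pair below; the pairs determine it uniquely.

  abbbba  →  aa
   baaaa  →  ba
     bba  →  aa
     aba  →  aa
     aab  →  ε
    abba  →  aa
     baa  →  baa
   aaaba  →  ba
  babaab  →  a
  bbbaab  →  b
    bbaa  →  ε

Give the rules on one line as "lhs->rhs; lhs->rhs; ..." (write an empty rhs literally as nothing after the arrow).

  | abbbba => abbba => abba => aba => aa
  | baaaa => ba
  | bba => aa
  | aba => aa

aaa->; aab->; ab->a; bb->a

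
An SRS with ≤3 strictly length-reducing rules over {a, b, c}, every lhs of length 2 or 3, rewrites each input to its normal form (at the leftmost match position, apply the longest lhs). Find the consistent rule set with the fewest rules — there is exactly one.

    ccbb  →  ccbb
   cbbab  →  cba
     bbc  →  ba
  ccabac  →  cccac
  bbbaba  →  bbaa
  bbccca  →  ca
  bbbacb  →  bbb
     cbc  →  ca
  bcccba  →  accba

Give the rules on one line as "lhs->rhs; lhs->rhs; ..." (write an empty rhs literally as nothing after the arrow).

ab->c; bac->; bc->a

  | ccbb
  | cbbab => cbbc => cba
  | bbc => ba
  | ccabac => cccac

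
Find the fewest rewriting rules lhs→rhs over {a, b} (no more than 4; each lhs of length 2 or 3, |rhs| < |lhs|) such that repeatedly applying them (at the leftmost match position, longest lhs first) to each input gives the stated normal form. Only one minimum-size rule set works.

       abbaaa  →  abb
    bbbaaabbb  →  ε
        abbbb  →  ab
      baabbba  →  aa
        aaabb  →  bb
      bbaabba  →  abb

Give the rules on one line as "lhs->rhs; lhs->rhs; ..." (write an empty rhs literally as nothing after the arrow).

aaa->; ba->b; bab->ab; bbb->

  | abbaaa => abbaa => abba => abb
  | bbbaaabbb => aaabbb => bbb => ε
  | abbbb => ab
  | baabbba => babbba => abbba => aa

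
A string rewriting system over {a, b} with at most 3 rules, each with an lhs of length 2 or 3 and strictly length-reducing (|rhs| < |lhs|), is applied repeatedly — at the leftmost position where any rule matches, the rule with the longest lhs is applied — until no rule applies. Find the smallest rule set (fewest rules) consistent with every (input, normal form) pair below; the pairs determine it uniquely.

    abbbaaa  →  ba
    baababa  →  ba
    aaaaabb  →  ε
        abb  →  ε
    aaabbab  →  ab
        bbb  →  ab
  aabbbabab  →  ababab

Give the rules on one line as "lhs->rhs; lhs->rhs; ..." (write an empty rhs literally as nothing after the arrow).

aa->; bb->a

  | abbbaaa => aabaaa => baaa => ba
  | baababa => bbaba => aaba => ba
  | aaaaabb => aaabb => abb => aa => ε
  | abb => aa => ε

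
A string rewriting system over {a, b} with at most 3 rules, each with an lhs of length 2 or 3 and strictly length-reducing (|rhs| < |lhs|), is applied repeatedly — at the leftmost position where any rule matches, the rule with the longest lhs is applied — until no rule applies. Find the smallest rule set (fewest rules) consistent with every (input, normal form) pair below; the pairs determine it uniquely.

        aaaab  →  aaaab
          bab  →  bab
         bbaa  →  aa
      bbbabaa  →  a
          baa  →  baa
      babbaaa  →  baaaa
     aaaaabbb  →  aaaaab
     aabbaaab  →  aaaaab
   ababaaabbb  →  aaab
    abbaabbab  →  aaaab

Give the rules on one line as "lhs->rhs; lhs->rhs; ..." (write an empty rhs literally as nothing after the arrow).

aba->b; bb->

  | aaaab
  | bab
  | bbaa => aa
  | bbbabaa => babaa => bba => a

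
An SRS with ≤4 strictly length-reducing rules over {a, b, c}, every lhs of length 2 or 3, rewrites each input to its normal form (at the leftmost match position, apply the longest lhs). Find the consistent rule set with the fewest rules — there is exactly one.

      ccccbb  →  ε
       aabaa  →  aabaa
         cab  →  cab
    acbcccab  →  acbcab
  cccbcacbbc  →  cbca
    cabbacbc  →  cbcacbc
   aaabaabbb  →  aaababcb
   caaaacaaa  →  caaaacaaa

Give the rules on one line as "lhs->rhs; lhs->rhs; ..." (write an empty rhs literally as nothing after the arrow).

  | ccccbb => ccbb => bb => ε
  | aabaa
  | cab
  | acbcccab => acbcab

abb->bc; bb->; cc->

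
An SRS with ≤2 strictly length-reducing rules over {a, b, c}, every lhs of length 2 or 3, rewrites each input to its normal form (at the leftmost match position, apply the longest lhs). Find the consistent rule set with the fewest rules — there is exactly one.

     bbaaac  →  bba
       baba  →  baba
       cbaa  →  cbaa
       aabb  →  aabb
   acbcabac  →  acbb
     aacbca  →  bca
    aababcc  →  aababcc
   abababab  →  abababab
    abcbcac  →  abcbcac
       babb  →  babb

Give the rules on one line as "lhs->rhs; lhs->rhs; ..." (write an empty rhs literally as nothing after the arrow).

  | bbaaac => bba
  | baba
  | cbaa
  | aabb

aac->; cab->ba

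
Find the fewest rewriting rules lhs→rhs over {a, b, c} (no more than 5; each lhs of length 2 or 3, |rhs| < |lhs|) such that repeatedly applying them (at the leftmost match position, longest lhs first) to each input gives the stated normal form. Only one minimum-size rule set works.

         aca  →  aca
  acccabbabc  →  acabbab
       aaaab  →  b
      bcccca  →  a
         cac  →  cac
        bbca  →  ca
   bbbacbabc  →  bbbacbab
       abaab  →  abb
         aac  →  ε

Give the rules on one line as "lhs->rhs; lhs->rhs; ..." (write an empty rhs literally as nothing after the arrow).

  | aca
  | acccabbabc => acabbabc => acabbab
  | aaaab => caab => ccb => b
  | bcccca => cccca => cca => a

aa->c; abc->ab; bc->c; cc->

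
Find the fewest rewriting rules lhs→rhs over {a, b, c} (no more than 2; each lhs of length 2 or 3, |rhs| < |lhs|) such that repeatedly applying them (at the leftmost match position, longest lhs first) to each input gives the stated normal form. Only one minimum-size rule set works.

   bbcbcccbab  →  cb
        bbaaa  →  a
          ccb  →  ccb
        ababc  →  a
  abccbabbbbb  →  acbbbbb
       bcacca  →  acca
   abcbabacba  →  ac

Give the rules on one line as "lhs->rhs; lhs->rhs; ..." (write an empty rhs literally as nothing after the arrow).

  | bbcbcccbab => bbcccbab => bccbab => cbab => cb
  | bbaaa => baa => a
  | ccb
  | ababc => abc => a

ba->; bc->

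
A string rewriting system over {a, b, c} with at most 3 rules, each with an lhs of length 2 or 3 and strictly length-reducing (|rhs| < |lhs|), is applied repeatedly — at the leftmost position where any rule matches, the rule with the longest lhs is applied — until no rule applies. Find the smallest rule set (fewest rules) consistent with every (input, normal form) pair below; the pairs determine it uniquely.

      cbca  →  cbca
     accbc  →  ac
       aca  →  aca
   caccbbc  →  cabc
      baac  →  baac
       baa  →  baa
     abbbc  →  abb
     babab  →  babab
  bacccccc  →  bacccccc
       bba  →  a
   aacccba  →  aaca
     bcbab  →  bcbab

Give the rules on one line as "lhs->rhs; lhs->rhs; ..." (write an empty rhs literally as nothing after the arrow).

bba->a; bbc->b; ccb->

  | cbca
  | accbc => ac
  | aca
  | caccbbc => cabc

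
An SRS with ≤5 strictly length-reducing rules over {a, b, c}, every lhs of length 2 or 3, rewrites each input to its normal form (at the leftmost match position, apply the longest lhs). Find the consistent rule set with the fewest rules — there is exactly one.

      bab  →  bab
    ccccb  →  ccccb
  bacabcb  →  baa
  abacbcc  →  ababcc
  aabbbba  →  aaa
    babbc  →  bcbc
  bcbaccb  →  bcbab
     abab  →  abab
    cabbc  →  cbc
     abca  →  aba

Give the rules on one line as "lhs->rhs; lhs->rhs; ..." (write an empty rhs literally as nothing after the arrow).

aab->aa; abb->cb; ac->a; ca->a

  | bab
  | ccccb
  | bacabcb => baabcb => baacb => baab => baa
  | abacbcc => ababcc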